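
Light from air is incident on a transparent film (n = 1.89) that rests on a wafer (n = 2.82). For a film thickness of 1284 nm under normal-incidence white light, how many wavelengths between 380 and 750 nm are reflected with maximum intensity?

6

Ray reflecting at the top interface goes from n = 1.0 toward n = 1.89: a half-wave phase shift.
Bottom surface (1.89 → 2.82): reflection off a higher-index medium gives a half-wave phase shift.
Zero or two π shifts → no net half-wave offset.
So the condition for constructive reflection is 2 n t = m λ.
λ = 2 n t / m = 4854 / m nm.
m=6: 809 nm (IR); m=7: 693 nm (visible); m=8: 607 nm (visible); m=9: 539 nm (visible); m=10: 485 nm (visible); m=11: 441 nm (visible); m=12: 404 nm (visible); m=13: 373 nm (UV).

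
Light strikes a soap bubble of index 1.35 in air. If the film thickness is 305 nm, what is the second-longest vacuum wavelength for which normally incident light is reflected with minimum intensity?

412 nm

At the upper boundary (n = 1.0 to n = 1.35) the reflected ray undergoes a half-wave phase shift.
Bottom surface (1.35 → 1.0): reflection off a lower-index medium gives no phase shift.
The two reflections differ by half a wavelength.
So the condition for destructive reflection is 2 n t = m λ.
λ = 2 n t / m. The second-longest wavelength is m = 2: λ = 2 × 1.35 × 305 / 2.00 = 412 nm.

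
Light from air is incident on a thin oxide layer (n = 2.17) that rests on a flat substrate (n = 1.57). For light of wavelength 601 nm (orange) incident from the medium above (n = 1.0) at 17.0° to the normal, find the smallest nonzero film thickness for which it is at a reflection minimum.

140 nm

Ray reflecting at the top interface goes from n = 1.0 toward n = 2.17: a half-wave phase shift.
At the lower boundary (n = 2.17 to n = 1.57) the reflected ray undergoes no phase shift.
Exactly one π shift → a net half-wave offset.
With one net inversion, destructive interference in reflection requires 2 n t cos θ_r = m λ.
Snell's law: 1.0 sin 17.0° = 2.17 sin θ_r → sin θ_r = 0.135, cos θ_r = 0.991.
Minimum nonzero at m = 1: t = λ / (2 n cos θ_r) = 601 / (2 × 2.17 × 0.991) = 140 nm.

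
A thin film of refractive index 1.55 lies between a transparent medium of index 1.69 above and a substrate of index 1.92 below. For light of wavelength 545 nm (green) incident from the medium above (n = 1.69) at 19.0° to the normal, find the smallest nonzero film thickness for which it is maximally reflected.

94.0 nm

Top surface (1.69 → 1.55): reflection off a lower-index medium gives no phase shift.
At the lower boundary (n = 1.55 to n = 1.92) the reflected ray undergoes a half-wave phase shift.
Net: one phase inversion between the two reflected rays.
For strong reflection here: 2 n t cos θ_r = (m + ½) λ.
Snell's law: 1.69 sin 19.0° = 1.55 sin θ_r → sin θ_r = 0.355, cos θ_r = 0.935.
Minimum at m = 0: t = λ / (4 n cos θ_r) = 545 / (4 × 1.55 × 0.935) = 94.0 nm.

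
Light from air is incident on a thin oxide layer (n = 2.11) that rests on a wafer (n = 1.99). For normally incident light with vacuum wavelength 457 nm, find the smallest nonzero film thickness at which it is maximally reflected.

54.1 nm

At the upper boundary (n = 1.0 to n = 2.11) the reflected ray undergoes a half-wave phase shift.
Ray reflecting at the bottom interface goes from n = 2.11 toward n = 1.99: no phase shift.
The two reflections differ by half a wavelength.
So the condition for constructive reflection is 2 n t = (m + ½) λ.
Minimum at m = 0: t = λ / (4 n) = 457 / (4 × 2.11) = 54.1 nm.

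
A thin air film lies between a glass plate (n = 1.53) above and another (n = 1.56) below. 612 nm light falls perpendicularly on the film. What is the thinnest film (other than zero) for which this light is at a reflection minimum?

306 nm

At the upper boundary (n = 1.53 to n = 1.0) the reflected ray undergoes no phase shift.
At the lower boundary (n = 1.0 to n = 1.56) the reflected ray undergoes a half-wave phase shift.
Net: one phase inversion between the two reflected rays.
So the condition for destructive reflection is 2 n t = m λ.
Minimum nonzero at m = 1: t = λ / (2 n) = 612 / (2 × 1.0) = 306 nm.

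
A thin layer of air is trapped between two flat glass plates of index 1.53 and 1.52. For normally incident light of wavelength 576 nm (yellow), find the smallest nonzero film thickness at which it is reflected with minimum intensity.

288 nm

Top surface (1.53 → 1.0): reflection off a lower-index medium gives no phase shift.
Ray reflecting at the bottom interface goes from n = 1.0 toward n = 1.52: a half-wave phase shift.
Net: one phase inversion between the two reflected rays.
With one net inversion, destructive interference in reflection requires 2 n t = m λ.
Minimum nonzero at m = 1: t = λ / (2 n) = 576 / (2 × 1.0) = 288 nm.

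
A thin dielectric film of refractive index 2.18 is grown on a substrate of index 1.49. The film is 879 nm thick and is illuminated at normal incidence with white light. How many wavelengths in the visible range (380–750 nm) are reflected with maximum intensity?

At the upper boundary (n = 1.0 to n = 2.18) the reflected ray undergoes a half-wave phase shift.
Bottom surface (2.18 → 1.49): reflection off a lower-index medium gives no phase shift.
Net: one phase inversion between the two reflected rays.
So the condition for constructive reflection is 2 n t = (m + ½) λ.
λ = 2 n t / (m + ½) = 3832 / (m + ½) nm.
m=4: 852 nm (IR); m=5: 697 nm (visible); m=6: 590 nm (visible); m=7: 511 nm (visible); m=8: 451 nm (visible); m=9: 403 nm (visible); m=10: 365 nm (UV).

5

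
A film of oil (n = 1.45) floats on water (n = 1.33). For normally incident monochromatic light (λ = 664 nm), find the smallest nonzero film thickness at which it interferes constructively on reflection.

114 nm

Top surface (1.0 → 1.45): reflection off a higher-index medium gives a half-wave phase shift.
Ray reflecting at the bottom interface goes from n = 1.45 toward n = 1.33: no phase shift.
Net: one phase inversion between the two reflected rays.
So the condition for constructive reflection is 2 n t = (m + ½) λ.
Minimum at m = 0: t = λ / (4 n) = 664 / (4 × 1.45) = 114 nm.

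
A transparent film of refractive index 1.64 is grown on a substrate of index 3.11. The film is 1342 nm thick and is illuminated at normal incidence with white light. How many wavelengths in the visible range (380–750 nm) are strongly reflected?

6

Ray reflecting at the top interface goes from n = 1.0 toward n = 1.64: a half-wave phase shift.
Bottom surface (1.64 → 3.11): reflection off a higher-index medium gives a half-wave phase shift.
Zero or two π shifts → no net half-wave offset.
With no net inversion, constructive interference in reflection requires 2 n t = m λ.
λ = 2 n t / m = 4402 / m nm.
m=5: 880 nm (IR); m=6: 734 nm (visible); m=7: 629 nm (visible); m=8: 550 nm (visible); m=9: 489 nm (visible); m=10: 440 nm (visible); m=11: 400 nm (visible); m=12: 367 nm (UV).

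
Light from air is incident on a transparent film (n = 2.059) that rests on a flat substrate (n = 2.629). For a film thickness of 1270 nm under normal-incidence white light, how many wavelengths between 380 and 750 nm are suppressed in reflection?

7

Top surface (1.0 → 2.059): reflection off a higher-index medium gives a half-wave phase shift.
Bottom surface (2.059 → 2.629): reflection off a higher-index medium gives a half-wave phase shift.
Net: no relative phase inversion (both shifts match).
So the condition for destructive reflection is 2 n t = (m + ½) λ.
λ = 2 n t / (m + ½) = 5230 / (m + ½) nm.
m=6: 805 nm (IR); m=7: 697 nm (visible); m=8: 615 nm (visible); m=9: 551 nm (visible); m=10: 498 nm (visible); m=11: 455 nm (visible); m=12: 418 nm (visible); m=13: 387 nm (visible); m=14: 361 nm (UV).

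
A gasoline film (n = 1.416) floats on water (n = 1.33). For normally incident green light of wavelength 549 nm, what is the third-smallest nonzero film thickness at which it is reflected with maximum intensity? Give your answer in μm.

Top surface (1.0 → 1.416): reflection off a higher-index medium gives a half-wave phase shift.
Ray reflecting at the bottom interface goes from n = 1.416 toward n = 1.33: no phase shift.
Exactly one π shift → a net half-wave offset.
For bright reflection here: 2 n t = (m + ½) λ.
The third-smallest nonzero thickness corresponds to m = 2: t = (m + ½) λ / (2 n) = 2.50 × 549 / (2 × 1.416) = 485 nm.

0.485 μm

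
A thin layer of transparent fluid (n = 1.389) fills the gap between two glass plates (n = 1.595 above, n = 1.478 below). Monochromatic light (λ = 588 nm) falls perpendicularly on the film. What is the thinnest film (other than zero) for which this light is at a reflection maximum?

106 nm

Top surface (1.595 → 1.389): reflection off a lower-index medium gives no phase shift.
At the lower boundary (n = 1.389 to n = 1.478) the reflected ray undergoes a half-wave phase shift.
Net: one phase inversion between the two reflected rays.
For bright reflection here: 2 n t = (m + ½) λ.
Minimum at m = 0: t = λ / (4 n) = 588 / (4 × 1.389) = 106 nm.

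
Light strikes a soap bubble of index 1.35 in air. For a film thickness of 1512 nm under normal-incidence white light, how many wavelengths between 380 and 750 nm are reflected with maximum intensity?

Ray reflecting at the top interface goes from n = 1.0 toward n = 1.35: a half-wave phase shift.
At the lower boundary (n = 1.35 to n = 1.0) the reflected ray undergoes no phase shift.
Net: one phase inversion between the two reflected rays.
With one net inversion, constructive interference in reflection requires 2 n t = (m + ½) λ.
λ = 2 n t / (m + ½) = 4082 / (m + ½) nm.
m=4: 907 nm (IR); m=5: 742 nm (visible); m=6: 628 nm (visible); m=7: 544 nm (visible); m=8: 480 nm (visible); m=9: 430 nm (visible); m=10: 389 nm (visible); m=11: 355 nm (UV).

6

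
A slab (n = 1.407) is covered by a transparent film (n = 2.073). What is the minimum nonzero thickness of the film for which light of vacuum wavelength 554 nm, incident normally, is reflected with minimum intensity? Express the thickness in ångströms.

1336 Å

Ray reflecting at the top interface goes from n = 1.0 toward n = 2.073: a half-wave phase shift.
Bottom surface (2.073 → 1.407): reflection off a lower-index medium gives no phase shift.
Exactly one π shift → a net half-wave offset.
With one net inversion, destructive interference in reflection requires 2 n t = m λ.
Minimum nonzero at m = 1: t = λ / (2 n) = 554 / (2 × 2.073) = 134 nm.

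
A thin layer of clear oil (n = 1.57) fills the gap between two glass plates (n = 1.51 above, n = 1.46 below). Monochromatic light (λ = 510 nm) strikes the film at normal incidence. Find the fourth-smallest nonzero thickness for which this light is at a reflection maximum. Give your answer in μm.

Top surface (1.51 → 1.57): reflection off a higher-index medium gives a half-wave phase shift.
Bottom surface (1.57 → 1.46): reflection off a lower-index medium gives no phase shift.
Net: one phase inversion between the two reflected rays.
For bright reflection here: 2 n t = (m + ½) λ.
The fourth-smallest nonzero thickness corresponds to m = 3: t = (m + ½) λ / (2 n) = 3.50 × 510 / (2 × 1.57) = 568 nm.

0.568 μm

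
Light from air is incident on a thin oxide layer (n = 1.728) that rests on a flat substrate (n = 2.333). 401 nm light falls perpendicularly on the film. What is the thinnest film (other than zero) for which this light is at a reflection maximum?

116 nm

Ray reflecting at the top interface goes from n = 1.0 toward n = 1.728: a half-wave phase shift.
Ray reflecting at the bottom interface goes from n = 1.728 toward n = 2.333: a half-wave phase shift.
Net: no relative phase inversion (both shifts match).
For maximum reflection here: 2 n t = m λ.
Minimum nonzero at m = 1: t = λ / (2 n) = 401 / (2 × 1.728) = 116 nm.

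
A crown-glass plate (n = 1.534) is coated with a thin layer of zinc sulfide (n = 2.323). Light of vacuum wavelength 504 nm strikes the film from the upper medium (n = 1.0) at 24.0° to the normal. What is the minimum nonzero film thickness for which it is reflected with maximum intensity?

Ray reflecting at the top interface goes from n = 1.0 toward n = 2.323: a half-wave phase shift.
Ray reflecting at the bottom interface goes from n = 2.323 toward n = 1.534: no phase shift.
Net: one phase inversion between the two reflected rays.
For strong reflection here: 2 n t cos θ_r = (m + ½) λ.
Snell's law: 1.0 sin 24.0° = 2.323 sin θ_r → sin θ_r = 0.175, cos θ_r = 0.985.
Minimum at m = 0: t = λ / (4 n cos θ_r) = 504 / (4 × 2.323 × 0.985) = 55.1 nm.

55.1 nm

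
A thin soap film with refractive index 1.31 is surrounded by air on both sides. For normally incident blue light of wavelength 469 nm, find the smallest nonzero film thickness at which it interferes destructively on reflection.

179 nm

Ray reflecting at the top interface goes from n = 1.0 toward n = 1.31: a half-wave phase shift.
Bottom surface (1.31 → 1.0): reflection off a lower-index medium gives no phase shift.
Exactly one π shift → a net half-wave offset.
With one net inversion, destructive interference in reflection requires 2 n t = m λ.
Minimum nonzero at m = 1: t = λ / (2 n) = 469 / (2 × 1.31) = 179 nm.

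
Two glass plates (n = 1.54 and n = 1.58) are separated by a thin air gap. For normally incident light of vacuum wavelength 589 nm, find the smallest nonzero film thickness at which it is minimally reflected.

295 nm

Top surface (1.54 → 1.0): reflection off a lower-index medium gives no phase shift.
Ray reflecting at the bottom interface goes from n = 1.0 toward n = 1.58: a half-wave phase shift.
Net: one phase inversion between the two reflected rays.
So the condition for destructive reflection is 2 n t = m λ.
Minimum nonzero at m = 1: t = λ / (2 n) = 589 / (2 × 1.0) = 295 nm.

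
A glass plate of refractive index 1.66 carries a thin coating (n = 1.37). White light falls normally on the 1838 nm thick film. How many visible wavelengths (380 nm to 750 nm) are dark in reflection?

6

Top surface (1.0 → 1.37): reflection off a higher-index medium gives a half-wave phase shift.
At the lower boundary (n = 1.37 to n = 1.66) the reflected ray undergoes a half-wave phase shift.
Net: no relative phase inversion (both shifts match).
So the condition for destructive reflection is 2 n t = (m + ½) λ.
λ = 2 n t / (m + ½) = 5036 / (m + ½) nm.
m=6: 775 nm (IR); m=7: 671 nm (visible); m=8: 592 nm (visible); m=9: 530 nm (visible); m=10: 480 nm (visible); m=11: 438 nm (visible); m=12: 403 nm (visible); m=13: 373 nm (UV).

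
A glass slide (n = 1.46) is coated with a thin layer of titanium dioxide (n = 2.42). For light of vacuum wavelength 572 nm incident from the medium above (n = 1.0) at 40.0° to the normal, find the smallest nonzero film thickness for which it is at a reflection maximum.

61.3 nm

Top surface (1.0 → 2.42): reflection off a higher-index medium gives a half-wave phase shift.
Bottom surface (2.42 → 1.46): reflection off a lower-index medium gives no phase shift.
Exactly one π shift → a net half-wave offset.
With one net inversion, constructive interference in reflection requires 2 n t cos θ_r = (m + ½) λ.
Snell's law: 1.0 sin 40.0° = 2.42 sin θ_r → sin θ_r = 0.266, cos θ_r = 0.964.
Minimum at m = 0: t = λ / (4 n cos θ_r) = 572 / (4 × 2.42 × 0.964) = 61.3 nm.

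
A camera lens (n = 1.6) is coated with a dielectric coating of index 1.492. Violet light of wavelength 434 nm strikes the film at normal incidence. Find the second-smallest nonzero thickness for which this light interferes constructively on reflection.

Ray reflecting at the top interface goes from n = 1.0 toward n = 1.492: a half-wave phase shift.
Ray reflecting at the bottom interface goes from n = 1.492 toward n = 1.6: a half-wave phase shift.
Zero or two π shifts → no net half-wave offset.
So the condition for constructive reflection is 2 n t = m λ.
The second-smallest nonzero thickness corresponds to m = 2: t = m λ / (2 n) = 2.00 × 434 / (2 × 1.492) = 291 nm.

291 nm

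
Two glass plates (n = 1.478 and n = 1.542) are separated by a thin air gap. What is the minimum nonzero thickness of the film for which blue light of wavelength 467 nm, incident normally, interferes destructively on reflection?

234 nm

Ray reflecting at the top interface goes from n = 1.478 toward n = 1.0: no phase shift.
At the lower boundary (n = 1.0 to n = 1.542) the reflected ray undergoes a half-wave phase shift.
Net: one phase inversion between the two reflected rays.
So the condition for destructive reflection is 2 n t = m λ.
Minimum nonzero at m = 1: t = λ / (2 n) = 467 / (2 × 1.0) = 234 nm.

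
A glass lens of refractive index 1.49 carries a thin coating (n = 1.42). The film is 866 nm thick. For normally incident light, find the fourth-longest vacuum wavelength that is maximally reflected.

615 nm

Ray reflecting at the top interface goes from n = 1.0 toward n = 1.42: a half-wave phase shift.
At the lower boundary (n = 1.42 to n = 1.49) the reflected ray undergoes a half-wave phase shift.
Net: no relative phase inversion (both shifts match).
So the condition for constructive reflection is 2 n t = m λ.
λ = 2 n t / m. The fourth-longest wavelength is m = 4: λ = 2 × 1.42 × 866 / 4.00 = 615 nm.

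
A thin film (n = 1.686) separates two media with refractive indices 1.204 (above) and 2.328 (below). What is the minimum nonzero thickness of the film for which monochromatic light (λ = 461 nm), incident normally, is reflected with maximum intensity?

137 nm

Ray reflecting at the top interface goes from n = 1.204 toward n = 1.686: a half-wave phase shift.
Bottom surface (1.686 → 2.328): reflection off a higher-index medium gives a half-wave phase shift.
Net: no relative phase inversion (both shifts match).
For maximum reflection here: 2 n t = m λ.
Minimum nonzero at m = 1: t = λ / (2 n) = 461 / (2 × 1.686) = 137 nm.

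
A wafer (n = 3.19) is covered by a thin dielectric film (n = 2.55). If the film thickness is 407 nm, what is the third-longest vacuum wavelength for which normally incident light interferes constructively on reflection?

Top surface (1.0 → 2.55): reflection off a higher-index medium gives a half-wave phase shift.
At the lower boundary (n = 2.55 to n = 3.19) the reflected ray undergoes a half-wave phase shift.
Net: no relative phase inversion (both shifts match).
For bright reflection here: 2 n t = m λ.
λ = 2 n t / m. The third-longest wavelength is m = 3: λ = 2 × 2.55 × 407 / 3.00 = 692 nm.

692 nm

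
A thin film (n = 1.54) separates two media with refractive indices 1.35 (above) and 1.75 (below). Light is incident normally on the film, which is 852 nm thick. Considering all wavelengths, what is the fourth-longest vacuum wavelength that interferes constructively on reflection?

656 nm

At the upper boundary (n = 1.35 to n = 1.54) the reflected ray undergoes a half-wave phase shift.
At the lower boundary (n = 1.54 to n = 1.75) the reflected ray undergoes a half-wave phase shift.
Zero or two π shifts → no net half-wave offset.
With no net inversion, constructive interference in reflection requires 2 n t = m λ.
λ = 2 n t / m. The fourth-longest wavelength is m = 4: λ = 2 × 1.54 × 852 / 4.00 = 656 nm.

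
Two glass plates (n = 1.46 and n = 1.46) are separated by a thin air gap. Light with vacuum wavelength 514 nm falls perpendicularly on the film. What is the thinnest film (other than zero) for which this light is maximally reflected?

129 nm

Ray reflecting at the top interface goes from n = 1.46 toward n = 1.0: no phase shift.
At the lower boundary (n = 1.0 to n = 1.46) the reflected ray undergoes a half-wave phase shift.
The two reflections differ by half a wavelength.
For strong reflection here: 2 n t = (m + ½) λ.
Minimum at m = 0: t = λ / (4 n) = 514 / (4 × 1.0) = 129 nm.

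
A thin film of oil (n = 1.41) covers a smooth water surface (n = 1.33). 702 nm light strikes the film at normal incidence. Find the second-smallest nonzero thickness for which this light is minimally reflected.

498 nm

At the upper boundary (n = 1.0 to n = 1.41) the reflected ray undergoes a half-wave phase shift.
Bottom surface (1.41 → 1.33): reflection off a lower-index medium gives no phase shift.
Exactly one π shift → a net half-wave offset.
With one net inversion, destructive interference in reflection requires 2 n t = m λ.
The second-smallest nonzero thickness corresponds to m = 2: t = m λ / (2 n) = 2.00 × 702 / (2 × 1.41) = 498 nm.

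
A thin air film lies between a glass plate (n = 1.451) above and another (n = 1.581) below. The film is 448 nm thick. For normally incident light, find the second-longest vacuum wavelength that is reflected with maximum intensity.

597 nm

At the upper boundary (n = 1.451 to n = 1.0) the reflected ray undergoes no phase shift.
Bottom surface (1.0 → 1.581): reflection off a higher-index medium gives a half-wave phase shift.
Net: one phase inversion between the two reflected rays.
So the condition for constructive reflection is 2 n t = (m + ½) λ.
λ = 2 n t / (m + ½). The second-longest wavelength is m = 1: λ = 2 × 1.0 × 448 / 1.50 = 597 nm.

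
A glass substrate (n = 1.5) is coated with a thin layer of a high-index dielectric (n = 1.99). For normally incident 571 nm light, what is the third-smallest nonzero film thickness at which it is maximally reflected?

Ray reflecting at the top interface goes from n = 1.0 toward n = 1.99: a half-wave phase shift.
Bottom surface (1.99 → 1.5): reflection off a lower-index medium gives no phase shift.
Net: one phase inversion between the two reflected rays.
For strong reflection here: 2 n t = (m + ½) λ.
The third-smallest nonzero thickness corresponds to m = 2: t = (m + ½) λ / (2 n) = 2.50 × 571 / (2 × 1.99) = 359 nm.

359 nm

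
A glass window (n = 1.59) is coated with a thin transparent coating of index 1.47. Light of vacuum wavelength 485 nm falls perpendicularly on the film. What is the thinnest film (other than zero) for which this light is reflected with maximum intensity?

Top surface (1.0 → 1.47): reflection off a higher-index medium gives a half-wave phase shift.
Bottom surface (1.47 → 1.59): reflection off a higher-index medium gives a half-wave phase shift.
Net: no relative phase inversion (both shifts match).
For strong reflection here: 2 n t = m λ.
Minimum nonzero at m = 1: t = λ / (2 n) = 485 / (2 × 1.47) = 165 nm.

165 nm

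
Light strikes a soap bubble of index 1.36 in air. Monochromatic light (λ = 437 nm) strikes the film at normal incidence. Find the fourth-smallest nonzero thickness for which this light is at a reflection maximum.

Ray reflecting at the top interface goes from n = 1.0 toward n = 1.36: a half-wave phase shift.
At the lower boundary (n = 1.36 to n = 1.0) the reflected ray undergoes no phase shift.
The two reflections differ by half a wavelength.
For bright reflection here: 2 n t = (m + ½) λ.
The fourth-smallest nonzero thickness corresponds to m = 3: t = (m + ½) λ / (2 n) = 3.50 × 437 / (2 × 1.36) = 562 nm.

562 nm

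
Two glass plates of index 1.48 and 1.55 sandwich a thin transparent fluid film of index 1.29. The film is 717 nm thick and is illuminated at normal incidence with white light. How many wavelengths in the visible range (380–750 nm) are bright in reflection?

3

Ray reflecting at the top interface goes from n = 1.48 toward n = 1.29: no phase shift.
At the lower boundary (n = 1.29 to n = 1.55) the reflected ray undergoes a half-wave phase shift.
Exactly one π shift → a net half-wave offset.
With one net inversion, constructive interference in reflection requires 2 n t = (m + ½) λ.
λ = 2 n t / (m + ½) = 1850 / (m + ½) nm.
m=1: 1233 nm (IR); m=2: 740 nm (visible); m=3: 529 nm (visible); m=4: 411 nm (visible); m=5: 336 nm (UV).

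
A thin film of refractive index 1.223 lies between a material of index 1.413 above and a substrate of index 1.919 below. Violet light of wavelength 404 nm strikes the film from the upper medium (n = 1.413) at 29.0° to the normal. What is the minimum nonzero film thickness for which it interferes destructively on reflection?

Ray reflecting at the top interface goes from n = 1.413 toward n = 1.223: no phase shift.
At the lower boundary (n = 1.223 to n = 1.919) the reflected ray undergoes a half-wave phase shift.
The two reflections differ by half a wavelength.
So the condition for destructive reflection is 2 n t cos θ_r = m λ.
Snell's law: 1.413 sin 29.0° = 1.223 sin θ_r → sin θ_r = 0.560, cos θ_r = 0.828.
Minimum nonzero at m = 1: t = λ / (2 n cos θ_r) = 404 / (2 × 1.223 × 0.828) = 199 nm.

199 nm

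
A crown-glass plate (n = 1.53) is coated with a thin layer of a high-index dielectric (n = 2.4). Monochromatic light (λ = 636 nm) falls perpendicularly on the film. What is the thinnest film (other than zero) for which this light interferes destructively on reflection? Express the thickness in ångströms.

Ray reflecting at the top interface goes from n = 1.0 toward n = 2.4: a half-wave phase shift.
Ray reflecting at the bottom interface goes from n = 2.4 toward n = 1.53: no phase shift.
The two reflections differ by half a wavelength.
For weak reflection here: 2 n t = m λ.
Minimum nonzero at m = 1: t = λ / (2 n) = 636 / (2 × 2.4) = 133 nm.

1325 Å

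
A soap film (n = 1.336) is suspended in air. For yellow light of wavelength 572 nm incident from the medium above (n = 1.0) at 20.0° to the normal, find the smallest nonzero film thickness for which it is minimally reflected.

221 nm

Top surface (1.0 → 1.336): reflection off a higher-index medium gives a half-wave phase shift.
Ray reflecting at the bottom interface goes from n = 1.336 toward n = 1.0: no phase shift.
Exactly one π shift → a net half-wave offset.
So the condition for destructive reflection is 2 n t cos θ_r = m λ.
Snell's law: 1.0 sin 20.0° = 1.336 sin θ_r → sin θ_r = 0.256, cos θ_r = 0.967.
Minimum nonzero at m = 1: t = λ / (2 n cos θ_r) = 572 / (2 × 1.336 × 0.967) = 221 nm.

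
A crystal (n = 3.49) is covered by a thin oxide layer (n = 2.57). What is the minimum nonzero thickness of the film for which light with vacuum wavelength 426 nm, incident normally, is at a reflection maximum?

Top surface (1.0 → 2.57): reflection off a higher-index medium gives a half-wave phase shift.
Ray reflecting at the bottom interface goes from n = 2.57 toward n = 3.49: a half-wave phase shift.
Zero or two π shifts → no net half-wave offset.
With no net inversion, constructive interference in reflection requires 2 n t = m λ.
Minimum nonzero at m = 1: t = λ / (2 n) = 426 / (2 × 2.57) = 82.9 nm.

82.9 nm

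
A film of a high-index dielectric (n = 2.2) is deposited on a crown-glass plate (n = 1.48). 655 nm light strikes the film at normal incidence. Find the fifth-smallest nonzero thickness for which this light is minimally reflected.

744 nm

Top surface (1.0 → 2.2): reflection off a higher-index medium gives a half-wave phase shift.
At the lower boundary (n = 2.2 to n = 1.48) the reflected ray undergoes no phase shift.
Exactly one π shift → a net half-wave offset.
So the condition for destructive reflection is 2 n t = m λ.
The fifth-smallest nonzero thickness corresponds to m = 5: t = m λ / (2 n) = 5.00 × 655 / (2 × 2.2) = 744 nm.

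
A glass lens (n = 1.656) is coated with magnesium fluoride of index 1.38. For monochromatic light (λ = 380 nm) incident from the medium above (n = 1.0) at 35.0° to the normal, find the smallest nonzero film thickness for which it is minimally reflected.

At the upper boundary (n = 1.0 to n = 1.38) the reflected ray undergoes a half-wave phase shift.
Ray reflecting at the bottom interface goes from n = 1.38 toward n = 1.656: a half-wave phase shift.
The two reflections carry the same phase change, so no net offset.
So the condition for destructive reflection is 2 n t cos θ_r = (m + ½) λ.
Snell's law: 1.0 sin 35.0° = 1.38 sin θ_r → sin θ_r = 0.416, cos θ_r = 0.910.
Minimum at m = 0: t = λ / (4 n cos θ_r) = 380 / (4 × 1.38 × 0.910) = 75.7 nm.

75.7 nm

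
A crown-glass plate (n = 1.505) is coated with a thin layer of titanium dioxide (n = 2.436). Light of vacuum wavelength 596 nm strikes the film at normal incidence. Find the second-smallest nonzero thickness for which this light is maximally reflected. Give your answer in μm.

Ray reflecting at the top interface goes from n = 1.0 toward n = 2.436: a half-wave phase shift.
Ray reflecting at the bottom interface goes from n = 2.436 toward n = 1.505: no phase shift.
The two reflections differ by half a wavelength.
With one net inversion, constructive interference in reflection requires 2 n t = (m + ½) λ.
The second-smallest nonzero thickness corresponds to m = 1: t = (m + ½) λ / (2 n) = 1.50 × 596 / (2 × 2.436) = 183 nm.

0.183 μm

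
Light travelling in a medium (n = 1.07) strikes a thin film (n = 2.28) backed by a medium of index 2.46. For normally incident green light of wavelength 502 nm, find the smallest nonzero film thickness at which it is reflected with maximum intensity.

110 nm

Ray reflecting at the top interface goes from n = 1.07 toward n = 2.28: a half-wave phase shift.
At the lower boundary (n = 2.28 to n = 2.46) the reflected ray undergoes a half-wave phase shift.
Zero or two π shifts → no net half-wave offset.
With no net inversion, constructive interference in reflection requires 2 n t = m λ.
Minimum nonzero at m = 1: t = λ / (2 n) = 502 / (2 × 2.28) = 110 nm.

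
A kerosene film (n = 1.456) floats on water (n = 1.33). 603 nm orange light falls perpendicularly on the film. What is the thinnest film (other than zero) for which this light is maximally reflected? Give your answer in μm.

0.104 μm

At the upper boundary (n = 1.0 to n = 1.456) the reflected ray undergoes a half-wave phase shift.
Bottom surface (1.456 → 1.33): reflection off a lower-index medium gives no phase shift.
Exactly one π shift → a net half-wave offset.
So the condition for constructive reflection is 2 n t = (m + ½) λ.
Minimum at m = 0: t = λ / (4 n) = 603 / (4 × 1.456) = 104 nm.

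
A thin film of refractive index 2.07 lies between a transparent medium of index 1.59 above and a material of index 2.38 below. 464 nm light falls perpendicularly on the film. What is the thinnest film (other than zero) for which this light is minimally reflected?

Ray reflecting at the top interface goes from n = 1.59 toward n = 2.07: a half-wave phase shift.
At the lower boundary (n = 2.07 to n = 2.38) the reflected ray undergoes a half-wave phase shift.
Zero or two π shifts → no net half-wave offset.
So the condition for destructive reflection is 2 n t = (m + ½) λ.
Minimum at m = 0: t = λ / (4 n) = 464 / (4 × 2.07) = 56.0 nm.

56.0 nm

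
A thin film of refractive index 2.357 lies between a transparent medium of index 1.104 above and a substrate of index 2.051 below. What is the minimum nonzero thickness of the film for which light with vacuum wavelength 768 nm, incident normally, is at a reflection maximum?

81.5 nm

Ray reflecting at the top interface goes from n = 1.104 toward n = 2.357: a half-wave phase shift.
Bottom surface (2.357 → 2.051): reflection off a lower-index medium gives no phase shift.
Exactly one π shift → a net half-wave offset.
For strong reflection here: 2 n t = (m + ½) λ.
Minimum at m = 0: t = λ / (4 n) = 768 / (4 × 2.357) = 81.5 nm.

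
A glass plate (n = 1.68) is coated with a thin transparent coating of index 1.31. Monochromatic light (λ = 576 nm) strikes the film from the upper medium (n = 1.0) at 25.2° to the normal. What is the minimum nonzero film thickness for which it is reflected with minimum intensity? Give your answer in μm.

0.116 μm

At the upper boundary (n = 1.0 to n = 1.31) the reflected ray undergoes a half-wave phase shift.
Ray reflecting at the bottom interface goes from n = 1.31 toward n = 1.68: a half-wave phase shift.
Net: no relative phase inversion (both shifts match).
For weak reflection here: 2 n t cos θ_r = (m + ½) λ.
Snell's law: 1.0 sin 25.2° = 1.31 sin θ_r → sin θ_r = 0.325, cos θ_r = 0.946.
Minimum at m = 0: t = λ / (4 n cos θ_r) = 576 / (4 × 1.31 × 0.946) = 116 nm.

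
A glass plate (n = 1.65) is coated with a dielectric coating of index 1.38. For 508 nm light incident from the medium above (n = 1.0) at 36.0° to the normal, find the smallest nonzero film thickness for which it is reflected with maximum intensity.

Top surface (1.0 → 1.38): reflection off a higher-index medium gives a half-wave phase shift.
Bottom surface (1.38 → 1.65): reflection off a higher-index medium gives a half-wave phase shift.
Zero or two π shifts → no net half-wave offset.
For maximum reflection here: 2 n t cos θ_r = m λ.
Snell's law: 1.0 sin 36.0° = 1.38 sin θ_r → sin θ_r = 0.426, cos θ_r = 0.905.
Minimum nonzero at m = 1: t = λ / (2 n cos θ_r) = 508 / (2 × 1.38 × 0.905) = 203 nm.

203 nm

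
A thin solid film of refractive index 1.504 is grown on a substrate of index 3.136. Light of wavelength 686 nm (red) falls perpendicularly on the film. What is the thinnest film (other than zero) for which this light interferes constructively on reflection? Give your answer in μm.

Top surface (1.0 → 1.504): reflection off a higher-index medium gives a half-wave phase shift.
Bottom surface (1.504 → 3.136): reflection off a higher-index medium gives a half-wave phase shift.
The two reflections carry the same phase change, so no net offset.
For maximum reflection here: 2 n t = m λ.
Minimum nonzero at m = 1: t = λ / (2 n) = 686 / (2 × 1.504) = 228 nm.

0.228 μm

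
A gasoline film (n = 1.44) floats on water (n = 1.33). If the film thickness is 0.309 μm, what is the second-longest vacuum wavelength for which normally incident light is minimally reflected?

445 nm

Top surface (1.0 → 1.44): reflection off a higher-index medium gives a half-wave phase shift.
Ray reflecting at the bottom interface goes from n = 1.44 toward n = 1.33: no phase shift.
The two reflections differ by half a wavelength.
For minimum reflection here: 2 n t = m λ.
λ = 2 n t / m. The second-longest wavelength is m = 2: λ = 2 × 1.44 × 309 / 2.00 = 445 nm.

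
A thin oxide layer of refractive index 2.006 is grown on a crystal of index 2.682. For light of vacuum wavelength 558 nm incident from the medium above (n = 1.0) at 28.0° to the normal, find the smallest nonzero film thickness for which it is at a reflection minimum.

Ray reflecting at the top interface goes from n = 1.0 toward n = 2.006: a half-wave phase shift.
At the lower boundary (n = 2.006 to n = 2.682) the reflected ray undergoes a half-wave phase shift.
Net: no relative phase inversion (both shifts match).
For dark reflection here: 2 n t cos θ_r = (m + ½) λ.
Snell's law: 1.0 sin 28.0° = 2.006 sin θ_r → sin θ_r = 0.234, cos θ_r = 0.972.
Minimum at m = 0: t = λ / (4 n cos θ_r) = 558 / (4 × 2.006 × 0.972) = 71.5 nm.

71.5 nm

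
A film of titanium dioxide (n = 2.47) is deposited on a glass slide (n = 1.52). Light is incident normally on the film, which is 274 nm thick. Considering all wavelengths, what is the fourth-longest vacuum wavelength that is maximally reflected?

Top surface (1.0 → 2.47): reflection off a higher-index medium gives a half-wave phase shift.
Bottom surface (2.47 → 1.52): reflection off a lower-index medium gives no phase shift.
Net: one phase inversion between the two reflected rays.
For bright reflection here: 2 n t = (m + ½) λ.
λ = 2 n t / (m + ½). The fourth-longest wavelength is m = 3: λ = 2 × 2.47 × 274 / 3.50 = 387 nm.

387 nm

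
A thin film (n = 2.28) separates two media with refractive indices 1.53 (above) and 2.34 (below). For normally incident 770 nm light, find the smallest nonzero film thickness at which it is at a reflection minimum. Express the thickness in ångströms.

844 Å

Top surface (1.53 → 2.28): reflection off a higher-index medium gives a half-wave phase shift.
Bottom surface (2.28 → 2.34): reflection off a higher-index medium gives a half-wave phase shift.
Net: no relative phase inversion (both shifts match).
For dark reflection here: 2 n t = (m + ½) λ.
Minimum at m = 0: t = λ / (4 n) = 770 / (4 × 2.28) = 84.4 nm.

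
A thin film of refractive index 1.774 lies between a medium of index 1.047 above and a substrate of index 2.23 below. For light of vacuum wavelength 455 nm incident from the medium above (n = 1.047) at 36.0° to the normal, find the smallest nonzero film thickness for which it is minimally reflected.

Ray reflecting at the top interface goes from n = 1.047 toward n = 1.774: a half-wave phase shift.
At the lower boundary (n = 1.774 to n = 2.23) the reflected ray undergoes a half-wave phase shift.
The two reflections carry the same phase change, so no net offset.
For weak reflection here: 2 n t cos θ_r = (m + ½) λ.
Snell's law: 1.047 sin 36.0° = 1.774 sin θ_r → sin θ_r = 0.347, cos θ_r = 0.938.
Minimum at m = 0: t = λ / (4 n cos θ_r) = 455 / (4 × 1.774 × 0.938) = 68.4 nm.

68.4 nm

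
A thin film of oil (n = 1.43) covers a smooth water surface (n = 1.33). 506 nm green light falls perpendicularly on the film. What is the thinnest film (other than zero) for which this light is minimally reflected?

At the upper boundary (n = 1.0 to n = 1.43) the reflected ray undergoes a half-wave phase shift.
At the lower boundary (n = 1.43 to n = 1.33) the reflected ray undergoes no phase shift.
Net: one phase inversion between the two reflected rays.
So the condition for destructive reflection is 2 n t = m λ.
Minimum nonzero at m = 1: t = λ / (2 n) = 506 / (2 × 1.43) = 177 nm.

177 nm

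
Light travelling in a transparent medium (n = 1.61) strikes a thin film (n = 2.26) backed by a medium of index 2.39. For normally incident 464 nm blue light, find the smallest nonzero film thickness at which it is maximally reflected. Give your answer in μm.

At the upper boundary (n = 1.61 to n = 2.26) the reflected ray undergoes a half-wave phase shift.
At the lower boundary (n = 2.26 to n = 2.39) the reflected ray undergoes a half-wave phase shift.
Net: no relative phase inversion (both shifts match).
For maximum reflection here: 2 n t = m λ.
Minimum nonzero at m = 1: t = λ / (2 n) = 464 / (2 × 2.26) = 103 nm.

0.103 μm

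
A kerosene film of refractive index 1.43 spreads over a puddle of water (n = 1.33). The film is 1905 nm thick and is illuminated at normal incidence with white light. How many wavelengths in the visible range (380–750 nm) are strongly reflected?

7

Top surface (1.0 → 1.43): reflection off a higher-index medium gives a half-wave phase shift.
Bottom surface (1.43 → 1.33): reflection off a lower-index medium gives no phase shift.
Exactly one π shift → a net half-wave offset.
With one net inversion, constructive interference in reflection requires 2 n t = (m + ½) λ.
λ = 2 n t / (m + ½) = 5448 / (m + ½) nm.
m=6: 838 nm (IR); m=7: 726 nm (visible); m=8: 641 nm (visible); m=9: 574 nm (visible); m=10: 519 nm (visible); m=11: 474 nm (visible); m=12: 436 nm (visible); m=13: 404 nm (visible); m=14: 376 nm (UV).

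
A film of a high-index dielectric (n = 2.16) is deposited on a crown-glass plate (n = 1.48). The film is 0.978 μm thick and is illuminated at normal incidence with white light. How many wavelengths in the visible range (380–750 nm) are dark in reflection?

6

Ray reflecting at the top interface goes from n = 1.0 toward n = 2.16: a half-wave phase shift.
At the lower boundary (n = 2.16 to n = 1.48) the reflected ray undergoes no phase shift.
Exactly one π shift → a net half-wave offset.
For minimum reflection here: 2 n t = m λ.
λ = 2 n t / m = 4225 / m nm.
m=5: 845 nm (IR); m=6: 704 nm (visible); m=7: 604 nm (visible); m=8: 528 nm (visible); m=9: 469 nm (visible); m=10: 422 nm (visible); m=11: 384 nm (visible); m=12: 352 nm (UV).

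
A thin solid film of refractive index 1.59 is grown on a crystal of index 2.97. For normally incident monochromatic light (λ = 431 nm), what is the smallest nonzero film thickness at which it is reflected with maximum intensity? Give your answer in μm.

0.136 μm

At the upper boundary (n = 1.0 to n = 1.59) the reflected ray undergoes a half-wave phase shift.
Ray reflecting at the bottom interface goes from n = 1.59 toward n = 2.97: a half-wave phase shift.
Zero or two π shifts → no net half-wave offset.
For maximum reflection here: 2 n t = m λ.
The smallest nonzero thickness corresponds to m = 1: t = m λ / (2 n) = 1.00 × 431 / (2 × 1.59) = 136 nm.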